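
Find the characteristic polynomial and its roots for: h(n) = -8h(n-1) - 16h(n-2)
Substitute h(n) = rⁿ and divide through by rⁿ⁻²: r² + 8r + 16 = 0
Factor: (r + 4)² = 0, so r = -4 (double root).
General solution: h(n) = (A + Bn)·(-4)ⁿ

Characteristic: r² + 8r + 16 = 0, Roots: r = -4 (double root)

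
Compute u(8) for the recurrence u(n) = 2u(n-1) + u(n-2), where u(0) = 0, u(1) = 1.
Computing the sequence terms:
0, 1, 2, 5, 12, 29, 70, 169, 408

408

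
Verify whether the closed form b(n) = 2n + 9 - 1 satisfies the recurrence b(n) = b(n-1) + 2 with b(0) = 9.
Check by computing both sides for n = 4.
From the recurrence with b(0) = 9:
  b(0) = 9, b(1) = 11, b(2) = 13, b(3) = 15, b(4) = 17
  so the recurrence gives b(4) = 17.
From the proposed closed form b(n) = 2n + 9 - 1:
  b(4) = 16.
The recurrence gives 17 but the closed form gives 16, so the closed form does not satisfy the recurrence.

No, the closed form is incorrect.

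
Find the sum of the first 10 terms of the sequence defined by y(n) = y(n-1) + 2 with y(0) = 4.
Computing the sequence terms: 4, 6, 8, 10, 12, 14, 16, 18, 20, 22
Adding these values together:

130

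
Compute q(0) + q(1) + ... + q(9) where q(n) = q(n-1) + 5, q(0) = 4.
Computing the sequence terms: 4, 9, 14, 19, 24, 29, 34, 39, 44, 49
Adding these values together:

265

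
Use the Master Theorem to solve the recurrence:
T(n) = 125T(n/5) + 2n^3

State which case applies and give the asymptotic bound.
Master Theorem template: T(n) = a·T(n/b) + f(n).
Here: a=125, b=5, f(n)=2n^3
Compute log_b(a) = log_5(125) = 3.
f(n) = 2n^3 = Θ(n^3). Case 2: T(n) = Θ(n^3 log n).

Case 2: T(n) = Θ(n^3 log n)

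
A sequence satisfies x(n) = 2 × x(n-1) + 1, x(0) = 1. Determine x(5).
Computing step by step:
x(0) = 1
x(1) = 2 × 1 + 1 = 3
x(2) = 2 × 3 + 1 = 7
x(3) = 2 × 7 + 1 = 15
x(4) = 2 × 15 + 1 = 31
x(5) = 2 × 31 + 1 = 63

63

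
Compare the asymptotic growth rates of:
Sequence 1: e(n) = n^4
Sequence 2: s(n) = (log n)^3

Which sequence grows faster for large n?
Comparing growth rates:
Growth-rate hierarchy: log n ≺ any polynomial ≺ any exponential cⁿ (c>1) ≺ n! ≺ nⁿ.
polynomial degree 4 dominates polylogarithmic (log n)^3 asymptotically.

e(n) grows faster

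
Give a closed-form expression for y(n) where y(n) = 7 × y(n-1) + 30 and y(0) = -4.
Recurrence: y(n) = 7 × y(n-1) + 30, initial: y(0) = -4.
Try y(n) = A·7ⁿ + C. Substituting: A·7ⁿ + C = 7(A·7ⁿ⁻¹ + C) + 30 = A·7ⁿ + 7C + 30, so C = 7C + 30, giving C = -5. Then y(0) = A - 5 = -4 gives A = 1.

y(n) = 7ⁿ - 5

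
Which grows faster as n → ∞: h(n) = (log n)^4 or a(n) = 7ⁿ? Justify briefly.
Comparing growth rates:
Growth-rate hierarchy: log n ≺ any polynomial ≺ any exponential cⁿ (c>1) ≺ n! ≺ nⁿ.
exponential base 7 dominates polylogarithmic (log n)^4 asymptotically.

a(n) grows faster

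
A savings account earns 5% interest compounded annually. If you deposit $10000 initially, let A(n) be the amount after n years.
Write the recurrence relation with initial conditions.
Each year the balance grows by 5%, i.e. is multiplied by 1 + 5/100 = 1.05, so A(n) = 1.05 × A(n-1). The initial deposit gives A(0) = 10000.
Unrolling gives the closed form A(n) = 10000 × (1.05)ⁿ.

A(n) = 1.05 × A(n-1), A(0) = 10000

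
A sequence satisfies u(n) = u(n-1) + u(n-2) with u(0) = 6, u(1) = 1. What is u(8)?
Computing the sequence terms:
6, 1, 7, 8, 15, 23, 38, 61, 99

99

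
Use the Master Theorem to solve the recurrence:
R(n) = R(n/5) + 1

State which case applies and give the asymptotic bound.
Master Theorem template: R(n) = a·R(n/b) + f(n).
Here: a=1, b=5, f(n)=1
Compute log_b(a) = log_5(1) = 0.
f(n) = 1 = Θ(1). Case 2: R(n) = Θ(log n).

Case 2: R(n) = Θ(log n)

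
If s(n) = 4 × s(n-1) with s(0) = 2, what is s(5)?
Computing step by step:
s(0) = 2
s(1) = 4 × 2 = 8
s(2) = 4 × 8 = 32
s(3) = 4 × 32 = 128
s(4) = 4 × 128 = 512
s(5) = 4 × 512 = 2048

2048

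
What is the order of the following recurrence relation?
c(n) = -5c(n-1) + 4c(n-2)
The order is the largest lag k for which c(n-k) appears. Here the deepest term is c(n-2), so the order is 2.

Order 2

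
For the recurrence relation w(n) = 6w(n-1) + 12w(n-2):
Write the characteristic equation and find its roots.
Substitute w(n) = rⁿ and divide through by rⁿ⁻²: r² - 6r - 12 = 0
Discriminant: 6² + 4·12 = 84, not a perfect square, so by the quadratic formula r = (6 ± √84)/2.
General solution: w(n) = A·r₁ⁿ + B·r₂ⁿ where r₁,r₂ = (6 ± √84)/2

Characteristic: r² - 6r - 12 = 0, Roots: r = (6 ± √84)/2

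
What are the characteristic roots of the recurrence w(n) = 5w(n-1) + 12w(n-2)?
Substitute w(n) = rⁿ and divide through by rⁿ⁻²: r² - 5r - 12 = 0
Discriminant: 5² + 4·12 = 73, not a perfect square, so by the quadratic formula r = (5 ± √73)/2.
General solution: w(n) = A·r₁ⁿ + B·r₂ⁿ where r₁,r₂ = (5 ± √73)/2

Characteristic: r² - 5r - 12 = 0, Roots: r = (5 ± √73)/2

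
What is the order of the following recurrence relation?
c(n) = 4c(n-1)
The order is the largest lag k for which c(n-k) appears. Here the deepest term is c(n-1), so the order is 1.

Order 1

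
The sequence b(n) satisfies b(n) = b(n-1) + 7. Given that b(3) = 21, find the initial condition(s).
b(3) = b(0) + 3·7, so b(0) = 21 - 21 = 0.

b(0) = 0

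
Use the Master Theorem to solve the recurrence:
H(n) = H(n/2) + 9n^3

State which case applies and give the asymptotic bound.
Master Theorem template: H(n) = a·H(n/b) + f(n).
Here: a=1, b=2, f(n)=9n^3
Compute log_b(a) = log_2(1) = 0.
f(n) = 9n^3 = Ω(n^(0+ε)) with ε = 3, and the regularity condition holds (a·f(n/b) = (a/b^3)·f(n) with a/b^3 = 2^-3 < 1). Case 3: H(n) = Θ(f(n)) = Θ(n^3).

Case 3: H(n) = Θ(n^3)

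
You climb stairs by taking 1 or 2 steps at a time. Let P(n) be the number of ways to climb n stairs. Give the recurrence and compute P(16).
Condition on the size of the last step (1 to 2): before it there were n-1, …, n-2 stairs climbed, and these cases are disjoint, so P(n) = P(n-1) + P(n-2) (Fibonacci-type sequence).
Initial conditions by direct count (compositions of i into parts ≤ 2): P(1) = 1; P(2) = 2.
Iterating the recurrence: P(3) = 3, P(4) = 5, P(5) = 8, P(6) = 13, P(7) = 21, P(8) = 34, P(9) = 55, P(10) = 89, P(11) = 144, P(12) = 233, P(13) = 377, P(14) = 610, P(15) = 987, P(16) = 1597.

P(n) = P(n-1) + P(n-2), P(1) = 1, P(2) = 2; P(16) = 1597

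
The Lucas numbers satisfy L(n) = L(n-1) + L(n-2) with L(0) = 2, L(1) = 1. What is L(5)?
Computing the sequence terms:
2, 1, 3, 4, 7, 11

11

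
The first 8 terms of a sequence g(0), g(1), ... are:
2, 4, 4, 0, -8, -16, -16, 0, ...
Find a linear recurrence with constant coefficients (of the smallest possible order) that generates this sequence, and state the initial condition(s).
Look for the lowest-order linear relation among consecutive terms.
Observation: g(n) - 2·g(n-1) - (-2)·g(n-2) = 0 holds for the shown terms, and no order-1 relation g(n) = α·g(n-1) + β fits.
Check at n=3: 2·4 + (-2)·4 = 0. ✓

g(n) = 2g(n-1) - 2g(n-2), g(0) = 2, g(1) = 4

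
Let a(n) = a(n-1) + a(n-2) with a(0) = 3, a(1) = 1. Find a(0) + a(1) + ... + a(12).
Computing the sequence terms: 3, 1, 4, 5, 9, 14, 23, 37, 60, 97, 157, 254, 411
Adding these values together:

1075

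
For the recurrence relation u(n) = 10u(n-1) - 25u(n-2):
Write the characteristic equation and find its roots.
Substitute u(n) = rⁿ and divide through by rⁿ⁻²: r² - 10r + 25 = 0
Factor: (r - 5)² = 0, so r = 5 (double root).
General solution: u(n) = (A + Bn)·5ⁿ

Characteristic: r² - 10r + 25 = 0, Roots: r = 5 (double root)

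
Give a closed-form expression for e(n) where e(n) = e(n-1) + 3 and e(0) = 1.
Recurrence: e(n) = e(n-1) + 3, initial: e(0) = 1.
Each step adds 3, so e(n) = e(0) + 3n = 3n + 1.

e(n) = 3n + 1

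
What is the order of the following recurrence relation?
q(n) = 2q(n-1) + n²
The order is the largest lag k for which q(n-k) appears. Here the deepest term is q(n-1) (the n² term is non-homogeneous and does not affect the order), so the order is 1.

Order 1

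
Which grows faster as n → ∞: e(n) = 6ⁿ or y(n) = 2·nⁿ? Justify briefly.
Comparing growth rates:
Growth-rate hierarchy: log n ≺ any polynomial ≺ any exponential cⁿ (c>1) ≺ n! ≺ nⁿ.
super-exponential nⁿ dominates exponential base 6 asymptotically.

y(n) grows faster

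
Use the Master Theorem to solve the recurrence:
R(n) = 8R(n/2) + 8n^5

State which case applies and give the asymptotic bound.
Master Theorem template: R(n) = a·R(n/b) + f(n).
Here: a=8, b=2, f(n)=8n^5
Compute log_b(a) = log_2(8) = 3.
f(n) = 8n^5 = Ω(n^(3+ε)) with ε = 2, and the regularity condition holds (a·f(n/b) = (a/b^5)·f(n) with a/b^5 = 2^-2 < 1). Case 3: R(n) = Θ(f(n)) = Θ(n^5).

Case 3: R(n) = Θ(n^5)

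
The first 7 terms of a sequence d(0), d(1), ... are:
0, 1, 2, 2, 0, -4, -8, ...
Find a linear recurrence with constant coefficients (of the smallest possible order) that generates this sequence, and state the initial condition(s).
Look for the lowest-order linear relation among consecutive terms.
Observation: d(n) - 2·d(n-1) - (-2)·d(n-2) = 0 holds for the shown terms, and no order-1 relation d(n) = α·d(n-1) + β fits.
Check at n=3: 2·2 + (-2)·1 = 2. ✓

d(n) = 2d(n-1) - 2d(n-2), d(0) = 0, d(1) = 1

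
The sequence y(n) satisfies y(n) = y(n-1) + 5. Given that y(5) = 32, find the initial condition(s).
y(5) = y(0) + 5·5, so y(0) = 32 - 25 = 7.

y(0) = 7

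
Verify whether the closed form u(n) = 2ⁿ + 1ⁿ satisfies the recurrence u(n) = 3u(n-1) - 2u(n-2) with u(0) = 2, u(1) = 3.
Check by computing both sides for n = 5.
From the recurrence with u(0) = 2, u(1) = 3:
  u(0) = 2, u(1) = 3, u(2) = 5, u(3) = 9, u(4) = 17, u(5) = 33
  so the recurrence gives u(5) = 33.
From the proposed closed form u(n) = 2ⁿ + 1ⁿ:
  u(5) = 33.
Both sides give 33 at n = 5, and the initial condition(s) match, so the closed form is consistent.

Yes, the closed form is correct.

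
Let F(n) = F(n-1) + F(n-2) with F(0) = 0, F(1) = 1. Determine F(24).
Computing the sequence terms:
0, 1, 1, 2, 3, 5, 8, 13, 21, 34, 55, 89, 144, 233, 377, 610, 987, 1597, 2584, 4181, 6765, 10946, 17711, 28657, 46368

46368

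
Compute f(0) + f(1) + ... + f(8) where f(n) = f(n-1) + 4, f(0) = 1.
Computing the sequence terms: 1, 5, 9, 13, 17, 21, 25, 29, 33
Adding these values together:

153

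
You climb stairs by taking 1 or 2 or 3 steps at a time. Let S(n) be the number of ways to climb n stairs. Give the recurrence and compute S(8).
Condition on the size of the last step (1 to 3): before it there were n-1, …, n-3 stairs climbed, and these cases are disjoint, so S(n) = S(n-1) + S(n-2) + S(n-3) (order-3 linear recurrence).
Initial conditions by direct count (compositions of i into parts ≤ 3): S(1) = 1; S(2) = 2; S(3) = 4.
Iterating the recurrence: S(4) = 7, S(5) = 13, S(6) = 24, S(7) = 44, S(8) = 81.

S(n) = S(n-1) + S(n-2) + S(n-3), S(1) = 1, S(2) = 2, S(3) = 4; S(8) = 81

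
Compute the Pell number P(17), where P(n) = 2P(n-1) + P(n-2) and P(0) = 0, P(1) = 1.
Computing the sequence terms:
0, 1, 2, 5, 12, 29, 70, 169, 408, 985, 2378, 5741, 13860, 33461, 80782, 195025, 470832, 1136689

1136689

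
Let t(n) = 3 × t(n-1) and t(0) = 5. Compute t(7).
Computing step by step:
t(0) = 5
t(1) = 3 × 5 = 15
t(2) = 3 × 15 = 45
t(3) = 3 × 45 = 135
t(4) = 3 × 135 = 405
t(5) = 3 × 405 = 1215
t(6) = 3 × 1215 = 3645
t(7) = 3 × 3645 = 10935

10935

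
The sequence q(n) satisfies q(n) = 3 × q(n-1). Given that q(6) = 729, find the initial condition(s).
In general q(n) = 3ⁿ · q(0). At n = 6: q(0) = q(6) / 3^6 = 729 / 729 = 1.

q(0) = 1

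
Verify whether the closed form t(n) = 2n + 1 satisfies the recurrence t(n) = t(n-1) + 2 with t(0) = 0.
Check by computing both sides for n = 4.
From the recurrence with t(0) = 0:
  t(0) = 0, t(1) = 2, t(2) = 4, t(3) = 6, t(4) = 8
  so the recurrence gives t(4) = 8.
From the proposed closed form t(n) = 2n + 1:
  t(4) = 9.
The recurrence gives 8 but the closed form gives 9, so the closed form does not satisfy the recurrence.

No, the closed form is incorrect.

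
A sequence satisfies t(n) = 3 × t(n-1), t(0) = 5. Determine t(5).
Computing step by step:
t(0) = 5
t(1) = 3 × 5 = 15
t(2) = 3 × 15 = 45
t(3) = 3 × 45 = 135
t(4) = 3 × 135 = 405
t(5) = 3 × 405 = 1215

1215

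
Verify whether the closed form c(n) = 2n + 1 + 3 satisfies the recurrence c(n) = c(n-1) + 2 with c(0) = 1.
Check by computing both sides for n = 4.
From the recurrence with c(0) = 1:
  c(0) = 1, c(1) = 3, c(2) = 5, c(3) = 7, c(4) = 9
  so the recurrence gives c(4) = 9.
From the proposed closed form c(n) = 2n + 1 + 3:
  c(4) = 12.
The recurrence gives 9 but the closed form gives 12, so the closed form does not satisfy the recurrence.

No, the closed form is incorrect.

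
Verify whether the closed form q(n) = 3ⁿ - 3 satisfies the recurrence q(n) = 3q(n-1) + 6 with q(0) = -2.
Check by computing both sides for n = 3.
From the recurrence with q(0) = -2:
  q(0) = -2, q(1) = 0, q(2) = 6, q(3) = 24
  so the recurrence gives q(3) = 24.
From the proposed closed form q(n) = 3ⁿ - 3:
  q(3) = 24.
Both sides give 24 at n = 3, and the initial condition(s) match, so the closed form is consistent.

Yes, the closed form is correct.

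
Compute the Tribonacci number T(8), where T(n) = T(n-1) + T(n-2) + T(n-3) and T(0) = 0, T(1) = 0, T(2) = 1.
Computing the sequence terms:
0, 0, 1, 1, 2, 4, 7, 13, 24

24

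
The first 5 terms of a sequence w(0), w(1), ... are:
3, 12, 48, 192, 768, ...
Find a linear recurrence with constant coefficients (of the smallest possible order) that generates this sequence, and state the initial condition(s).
Look for the lowest-order linear relation among consecutive terms.
Observation: each term is 4× the previous.
Check at n=2: 4·12 = 48. ✓

w(n) = 4 × w(n-1), w(0) = 3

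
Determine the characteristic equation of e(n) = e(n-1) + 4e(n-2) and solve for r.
Substitute e(n) = rⁿ and divide through by rⁿ⁻²: r² - r - 4 = 0
Discriminant: 1² + 4·4 = 17, not a perfect square, so by the quadratic formula r = (1 ± √17)/2.
General solution: e(n) = A·r₁ⁿ + B·r₂ⁿ where r₁,r₂ = (1 ± √17)/2

Characteristic: r² - r - 4 = 0, Roots: r = (1 ± √17)/2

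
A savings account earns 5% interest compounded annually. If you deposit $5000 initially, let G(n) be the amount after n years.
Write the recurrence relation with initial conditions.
Each year the balance grows by 5%, i.e. is multiplied by 1 + 5/100 = 1.05, so G(n) = 1.05 × G(n-1). The initial deposit gives G(0) = 5000.
Unrolling gives the closed form G(n) = 5000 × (1.05)ⁿ.

G(n) = 1.05 × G(n-1), G(0) = 5000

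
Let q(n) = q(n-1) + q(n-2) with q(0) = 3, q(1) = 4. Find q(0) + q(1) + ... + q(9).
Computing the sequence terms: 3, 4, 7, 11, 18, 29, 47, 76, 123, 199
Adding these values together:

517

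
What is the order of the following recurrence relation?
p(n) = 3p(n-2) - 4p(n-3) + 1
The order is the largest lag k for which p(n-k) appears. Here the deepest term is p(n-3) (the 1 term is non-homogeneous and does not affect the order), so the order is 3.

Order 3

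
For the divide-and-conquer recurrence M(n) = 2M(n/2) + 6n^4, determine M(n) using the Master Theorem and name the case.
Master Theorem template: M(n) = a·M(n/b) + f(n).
Here: a=2, b=2, f(n)=6n^4
Compute log_b(a) = log_2(2) = 1.
f(n) = 6n^4 = Ω(n^(1+ε)) with ε = 3, and the regularity condition holds (a·f(n/b) = (a/b^4)·f(n) with a/b^4 = 2^-3 < 1). Case 3: M(n) = Θ(f(n)) = Θ(n^4).

Case 3: M(n) = Θ(n^4)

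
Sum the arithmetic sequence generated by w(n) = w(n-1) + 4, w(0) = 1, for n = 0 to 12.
Computing the sequence terms: 1, 5, 9, 13, 17, 21, 25, 29, 33, 37, 41, 45, 49
Adding these values together:

325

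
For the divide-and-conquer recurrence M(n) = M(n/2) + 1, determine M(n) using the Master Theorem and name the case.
Master Theorem template: M(n) = a·M(n/b) + f(n).
Here: a=1, b=2, f(n)=1
Compute log_b(a) = log_2(1) = 0.
f(n) = 1 = Θ(1). Case 2: M(n) = Θ(log n).

Case 2: M(n) = Θ(log n)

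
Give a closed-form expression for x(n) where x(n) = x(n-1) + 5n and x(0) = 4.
Recurrence: x(n) = x(n-1) + 5n, initial: x(0) = 4.
Telescoping: x(n) = x(0) + 5·Σᵢ₌₁ⁿ i = 4 + 5·n(n+1)/2.

x(n) = 5·n(n+1)/2 + 4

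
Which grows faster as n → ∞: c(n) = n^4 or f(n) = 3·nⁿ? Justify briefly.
Comparing growth rates:
Growth-rate hierarchy: log n ≺ any polynomial ≺ any exponential cⁿ (c>1) ≺ n! ≺ nⁿ.
super-exponential nⁿ dominates polynomial degree 4 asymptotically.

f(n) grows faster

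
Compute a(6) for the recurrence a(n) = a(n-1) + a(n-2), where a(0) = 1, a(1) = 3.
Computing the sequence terms:
1, 3, 4, 7, 11, 18, 29

29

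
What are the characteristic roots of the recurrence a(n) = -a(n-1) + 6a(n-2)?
Substitute a(n) = rⁿ and divide through by rⁿ⁻²: r² + r - 6 = 0
Factor: (r + 3)(r - 2) = 0, so r = -3, 2.
General solution: a(n) = A·(-3)ⁿ + B·2ⁿ

Characteristic: r² + r - 6 = 0, Roots: r = -3, 2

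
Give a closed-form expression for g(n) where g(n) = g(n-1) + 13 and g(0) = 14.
Recurrence: g(n) = g(n-1) + 13, initial: g(0) = 14.
Each step adds 13, so g(n) = g(0) + 13n = 13n + 14.

g(n) = 13n + 14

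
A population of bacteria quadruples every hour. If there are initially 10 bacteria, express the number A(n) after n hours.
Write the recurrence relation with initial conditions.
Each hour multiplies the count by 4, so the count after n hours depends only on the count after n-1 hours: A(n) = 4 × A(n-1). The starting count gives A(0) = 10.
Unrolling n times gives the closed form A(n) = 10 × 4ⁿ.

A(n) = 4 × A(n-1), A(0) = 10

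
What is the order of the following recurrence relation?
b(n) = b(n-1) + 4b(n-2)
The order is the largest lag k for which b(n-k) appears. Here the deepest term is b(n-2), so the order is 2.

Order 2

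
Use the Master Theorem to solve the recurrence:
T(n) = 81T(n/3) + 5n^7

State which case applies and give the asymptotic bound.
Master Theorem template: T(n) = a·T(n/b) + f(n).
Here: a=81, b=3, f(n)=5n^7
Compute log_b(a) = log_3(81) = 4.
f(n) = 5n^7 = Ω(n^(4+ε)) with ε = 3, and the regularity condition holds (a·f(n/b) = (a/b^7)·f(n) with a/b^7 = 3^-3 < 1). Case 3: T(n) = Θ(f(n)) = Θ(n^7).

Case 3: T(n) = Θ(n^7)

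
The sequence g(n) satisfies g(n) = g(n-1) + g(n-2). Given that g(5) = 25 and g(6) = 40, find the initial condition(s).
Work backwards using g(k) = g(k+2) - g(k+1):
g(4) = g(6) - g(5) = 40 - 25 = 15
g(3) = g(5) - g(4) = 25 - 15 = 10
g(2) = g(4) - g(3) = 15 - 10 = 5
g(1) = g(3) - g(2) = 10 - 5 = 5
g(0) = g(2) - g(1) = 5 - 5 = 0

g(0) = 0, g(1) = 5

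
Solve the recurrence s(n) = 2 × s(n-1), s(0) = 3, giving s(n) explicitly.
Recurrence: s(n) = 2 × s(n-1), initial: s(0) = 3.
Each term is 2 times the previous, so this is geometric with ratio 2. After n steps: s(n) = s(0)·2ⁿ = 3·2ⁿ.

s(n) = 3·2ⁿ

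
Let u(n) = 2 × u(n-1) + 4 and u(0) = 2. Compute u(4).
Computing step by step:
u(0) = 2
u(1) = 2 × 2 + 4 = 8
u(2) = 2 × 8 + 4 = 20
u(3) = 2 × 20 + 4 = 44
u(4) = 2 × 44 + 4 = 92

92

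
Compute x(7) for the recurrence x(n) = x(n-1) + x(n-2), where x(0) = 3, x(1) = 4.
Computing the sequence terms:
3, 4, 7, 11, 18, 29, 47, 76

76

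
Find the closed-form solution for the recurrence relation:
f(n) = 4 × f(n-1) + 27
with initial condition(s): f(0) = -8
Recurrence: f(n) = 4 × f(n-1) + 27, initial: f(0) = -8.
Try f(n) = A·4ⁿ + C. Substituting: A·4ⁿ + C = 4(A·4ⁿ⁻¹ + C) + 27 = A·4ⁿ + 4C + 27, so C = 4C + 27, giving C = -9. Then f(0) = A - 9 = -8 gives A = 1.

f(n) = 4ⁿ - 9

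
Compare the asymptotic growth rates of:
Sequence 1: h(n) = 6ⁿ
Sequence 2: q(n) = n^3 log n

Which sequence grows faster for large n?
Comparing growth rates:
Growth-rate hierarchy: log n ≺ any polynomial ≺ any exponential cⁿ (c>1) ≺ n! ≺ nⁿ.
exponential base 6 dominates polynomial degree 3 (with log factor) asymptotically.

h(n) grows faster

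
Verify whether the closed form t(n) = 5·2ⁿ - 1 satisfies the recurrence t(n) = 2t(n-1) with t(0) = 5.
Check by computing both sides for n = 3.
From the recurrence with t(0) = 5:
  t(0) = 5, t(1) = 10, t(2) = 20, t(3) = 40
  so the recurrence gives t(3) = 40.
From the proposed closed form t(n) = 5·2ⁿ - 1:
  t(3) = 39.
The recurrence gives 40 but the closed form gives 39, so the closed form does not satisfy the recurrence.

No, the closed form is incorrect.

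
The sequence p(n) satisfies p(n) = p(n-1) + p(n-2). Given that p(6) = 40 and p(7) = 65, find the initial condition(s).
Work backwards using p(k) = p(k+2) - p(k+1):
p(5) = p(7) - p(6) = 65 - 40 = 25
p(4) = p(6) - p(5) = 40 - 25 = 15
p(3) = p(5) - p(4) = 25 - 15 = 10
p(2) = p(4) - p(3) = 15 - 10 = 5
p(1) = p(3) - p(2) = 10 - 5 = 5
p(0) = p(2) - p(1) = 5 - 5 = 0

p(0) = 0, p(1) = 5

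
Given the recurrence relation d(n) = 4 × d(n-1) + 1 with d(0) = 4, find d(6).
Computing step by step:
d(0) = 4
d(1) = 4 × 4 + 1 = 17
d(2) = 4 × 17 + 1 = 69
d(3) = 4 × 69 + 1 = 277
d(4) = 4 × 277 + 1 = 1109
d(5) = 4 × 1109 + 1 = 4437
d(6) = 4 × 4437 + 1 = 17749

17749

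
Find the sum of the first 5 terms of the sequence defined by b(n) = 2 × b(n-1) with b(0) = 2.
Computing the sequence terms: 2, 4, 8, 16, 32
Adding these values together:

62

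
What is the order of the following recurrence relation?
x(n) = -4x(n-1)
The order is the largest lag k for which x(n-k) appears. Here the deepest term is x(n-1), so the order is 1.

Order 1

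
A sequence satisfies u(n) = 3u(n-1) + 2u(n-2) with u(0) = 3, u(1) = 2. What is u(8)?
Computing the sequence terms:
3, 2, 12, 40, 144, 512, 1824, 6496, 23136

23136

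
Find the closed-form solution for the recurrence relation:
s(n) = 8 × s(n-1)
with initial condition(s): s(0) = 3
Recurrence: s(n) = 8 × s(n-1), initial: s(0) = 3.
Each term is 8 times the previous, so this is geometric with ratio 8. After n steps: s(n) = s(0)·8ⁿ = 3·8ⁿ.

s(n) = 3·8ⁿ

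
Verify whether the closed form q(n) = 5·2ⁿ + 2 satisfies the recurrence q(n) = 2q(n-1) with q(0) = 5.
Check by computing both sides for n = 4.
From the recurrence with q(0) = 5:
  q(0) = 5, q(1) = 10, q(2) = 20, q(3) = 40, q(4) = 80
  so the recurrence gives q(4) = 80.
From the proposed closed form q(n) = 5·2ⁿ + 2:
  q(4) = 82.
The recurrence gives 80 but the closed form gives 82, so the closed form does not satisfy the recurrence.

No, the closed form is incorrect.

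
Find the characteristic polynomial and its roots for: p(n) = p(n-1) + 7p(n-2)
Substitute p(n) = rⁿ and divide through by rⁿ⁻²: r² - r - 7 = 0
Discriminant: 1² + 4·7 = 29, not a perfect square, so by the quadratic formula r = (1 ± √29)/2.
General solution: p(n) = A·r₁ⁿ + B·r₂ⁿ where r₁,r₂ = (1 ± √29)/2

Characteristic: r² - r - 7 = 0, Roots: r = (1 ± √29)/2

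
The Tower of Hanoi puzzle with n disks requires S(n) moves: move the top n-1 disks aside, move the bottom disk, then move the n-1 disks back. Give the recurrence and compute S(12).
Moving n disks = move the top n-1 disks aside (S(n-1) moves) + move the largest disk (1 move) + move the n-1 disks back on top (S(n-1) moves), so S(n) = 2S(n-1) + 1, with S(1) = 1 (a single disk takes one move).
First terms: 1, 3, 7, 15, 31, 63, … — each is one less than a power of 2. Indeed S(n) + 1 = 2(S(n-1) + 1) with S(1) + 1 = 2, so S(n) + 1 = 2ⁿ and S(n) = 2ⁿ - 1.
Hence S(12) = 2^12 - 1 = 4096 - 1 = 4095.

S(n) = 2S(n-1) + 1, S(1) = 1; S(12) = 4095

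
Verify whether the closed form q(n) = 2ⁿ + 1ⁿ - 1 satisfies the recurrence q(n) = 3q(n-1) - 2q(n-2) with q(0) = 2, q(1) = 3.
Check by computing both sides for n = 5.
From the recurrence with q(0) = 2, q(1) = 3:
  q(0) = 2, q(1) = 3, q(2) = 5, q(3) = 9, q(4) = 17, q(5) = 33
  so the recurrence gives q(5) = 33.
From the proposed closed form q(n) = 2ⁿ + 1ⁿ - 1:
  q(5) = 32.
The recurrence gives 33 but the closed form gives 32, so the closed form does not satisfy the recurrence.

No, the closed form is incorrect.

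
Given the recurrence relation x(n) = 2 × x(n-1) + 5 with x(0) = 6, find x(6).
Computing step by step:
x(0) = 6
x(1) = 2 × 6 + 5 = 17
x(2) = 2 × 17 + 5 = 39
x(3) = 2 × 39 + 5 = 83
x(4) = 2 × 83 + 5 = 171
x(5) = 2 × 171 + 5 = 347
x(6) = 2 × 347 + 5 = 699

699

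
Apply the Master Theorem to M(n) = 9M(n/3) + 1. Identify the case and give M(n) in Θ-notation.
Master Theorem template: M(n) = a·M(n/b) + f(n).
Here: a=9, b=3, f(n)=1
Compute log_b(a) = log_3(9) = 2.
f(n) = 1 = O(n^(2-ε)) with ε = 2. Case 1: M(n) = Θ(n^log_b(a)) = Θ(n^2).

Case 1: M(n) = Θ(n^2)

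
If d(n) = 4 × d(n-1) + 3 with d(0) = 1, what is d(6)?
Computing step by step:
d(0) = 1
d(1) = 4 × 1 + 3 = 7
d(2) = 4 × 7 + 3 = 31
d(3) = 4 × 31 + 3 = 127
d(4) = 4 × 127 + 3 = 511
d(5) = 4 × 511 + 3 = 2047
d(6) = 4 × 2047 + 3 = 8191

8191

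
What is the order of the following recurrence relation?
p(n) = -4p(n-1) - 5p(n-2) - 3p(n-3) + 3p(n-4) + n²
The order is the largest lag k for which p(n-k) appears. Here the deepest term is p(n-4) (the n² term is non-homogeneous and does not affect the order), so the order is 4.

Order 4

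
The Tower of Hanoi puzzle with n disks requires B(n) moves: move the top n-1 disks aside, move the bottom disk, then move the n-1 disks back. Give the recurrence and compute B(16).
Moving n disks = move the top n-1 disks aside (B(n-1) moves) + move the largest disk (1 move) + move the n-1 disks back on top (B(n-1) moves), so B(n) = 2B(n-1) + 1, with B(1) = 1 (a single disk takes one move).
First terms: 1, 3, 7, 15, 31, 63, … — each is one less than a power of 2. Indeed B(n) + 1 = 2(B(n-1) + 1) with B(1) + 1 = 2, so B(n) + 1 = 2ⁿ and B(n) = 2ⁿ - 1.
Hence B(16) = 2^16 - 1 = 65536 - 1 = 65535.

B(n) = 2B(n-1) + 1, B(1) = 1; B(16) = 65535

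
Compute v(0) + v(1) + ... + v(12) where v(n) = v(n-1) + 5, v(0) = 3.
Computing the sequence terms: 3, 8, 13, 18, 23, 28, 33, 38, 43, 48, 53, 58, 63
Adding these values together:

429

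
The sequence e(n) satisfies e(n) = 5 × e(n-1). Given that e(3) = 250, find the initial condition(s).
In general e(n) = 5ⁿ · e(0). At n = 3: e(0) = e(3) / 5^3 = 250 / 125 = 2.

e(0) = 2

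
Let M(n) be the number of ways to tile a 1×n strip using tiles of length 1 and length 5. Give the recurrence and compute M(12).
Condition on the last tile: it has length 1 (leaving a 1×(n-1) strip) or length 5 (leaving a 1×(n-5) strip), so M(n) = M(n-1) + M(n-5) (order-5 linear recurrence).
For 0 ≤ i < 5 only unit tiles fit, so M(i) = 1.
Iterating the recurrence: M(5) = 2, M(6) = 3, M(7) = 4, M(8) = 5, M(9) = 6, M(10) = 8, M(11) = 11, M(12) = 15.

M(n) = M(n-1) + M(n-5), with M(i) = 1 for 0 ≤ i < 5; M(12) = 15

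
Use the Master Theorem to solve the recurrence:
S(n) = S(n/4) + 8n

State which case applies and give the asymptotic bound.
Master Theorem template: S(n) = a·S(n/b) + f(n).
Here: a=1, b=4, f(n)=8n
Compute log_b(a) = log_4(1) = 0.
f(n) = 8n = Ω(n^(0+ε)) with ε = 1, and the regularity condition holds (a·f(n/b) = (a/b^1)·f(n) with a/b^1 = 4^-1 < 1). Case 3: S(n) = Θ(f(n)) = Θ(n).

Case 3: S(n) = Θ(n)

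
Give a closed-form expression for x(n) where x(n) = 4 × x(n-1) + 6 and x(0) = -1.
Recurrence: x(n) = 4 × x(n-1) + 6, initial: x(0) = -1.
Try x(n) = A·4ⁿ + C. Substituting: A·4ⁿ + C = 4(A·4ⁿ⁻¹ + C) + 6 = A·4ⁿ + 4C + 6, so C = 4C + 6, giving C = -2. Then x(0) = A - 2 = -1 gives A = 1.

x(n) = 4ⁿ - 2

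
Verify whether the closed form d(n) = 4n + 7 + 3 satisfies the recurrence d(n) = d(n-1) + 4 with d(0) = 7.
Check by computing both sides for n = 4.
From the recurrence with d(0) = 7:
  d(0) = 7, d(1) = 11, d(2) = 15, d(3) = 19, d(4) = 23
  so the recurrence gives d(4) = 23.
From the proposed closed form d(n) = 4n + 7 + 3:
  d(4) = 26.
The recurrence gives 23 but the closed form gives 26, so the closed form does not satisfy the recurrence.

No, the closed form is incorrect.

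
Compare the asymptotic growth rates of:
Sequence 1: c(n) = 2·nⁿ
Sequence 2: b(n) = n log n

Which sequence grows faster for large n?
Comparing growth rates:
Growth-rate hierarchy: log n ≺ any polynomial ≺ any exponential cⁿ (c>1) ≺ n! ≺ nⁿ.
super-exponential nⁿ dominates polynomial degree 1 (with log factor) asymptotically.

c(n) grows faster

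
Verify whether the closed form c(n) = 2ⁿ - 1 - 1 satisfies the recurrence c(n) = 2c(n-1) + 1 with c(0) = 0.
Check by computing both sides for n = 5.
From the recurrence with c(0) = 0:
  c(0) = 0, c(1) = 1, c(2) = 3, c(3) = 7, c(4) = 15, c(5) = 31
  so the recurrence gives c(5) = 31.
From the proposed closed form c(n) = 2ⁿ - 1 - 1:
  c(5) = 30.
The recurrence gives 31 but the closed form gives 30, so the closed form does not satisfy the recurrence.

No, the closed form is incorrect.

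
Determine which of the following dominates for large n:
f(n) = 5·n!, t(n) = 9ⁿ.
Comparing growth rates:
Growth-rate hierarchy: log n ≺ any polynomial ≺ any exponential cⁿ (c>1) ≺ n! ≺ nⁿ.
factorial dominates exponential base 9 asymptotically.

f(n) grows faster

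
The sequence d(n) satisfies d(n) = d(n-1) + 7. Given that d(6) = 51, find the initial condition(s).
d(6) = d(0) + 6·7, so d(0) = 51 - 42 = 9.

d(0) = 9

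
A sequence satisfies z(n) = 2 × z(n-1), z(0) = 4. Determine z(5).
Computing step by step:
z(0) = 4
z(1) = 2 × 4 = 8
z(2) = 2 × 8 = 16
z(3) = 2 × 16 = 32
z(4) = 2 × 32 = 64
z(5) = 2 × 64 = 128

128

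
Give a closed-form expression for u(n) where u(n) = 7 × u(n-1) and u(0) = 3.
Recurrence: u(n) = 7 × u(n-1), initial: u(0) = 3.
Each term is 7 times the previous, so this is geometric with ratio 7. After n steps: u(n) = u(0)·7ⁿ = 3·7ⁿ.

u(n) = 3·7ⁿ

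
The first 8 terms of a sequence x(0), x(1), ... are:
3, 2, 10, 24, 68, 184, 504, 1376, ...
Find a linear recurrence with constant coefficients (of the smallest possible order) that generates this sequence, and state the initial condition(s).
Look for the lowest-order linear relation among consecutive terms.
Observation: x(n) - 2·x(n-1) - (2)·x(n-2) = 0 holds for the shown terms, and no order-1 relation x(n) = α·x(n-1) + β fits.
Check at n=3: 2·10 + (2)·2 = 24. ✓

x(n) = 2x(n-1) + 2x(n-2), x(0) = 3, x(1) = 2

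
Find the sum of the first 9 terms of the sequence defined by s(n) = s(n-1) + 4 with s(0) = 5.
Computing the sequence terms: 5, 9, 13, 17, 21, 25, 29, 33, 37
Adding these values together:

189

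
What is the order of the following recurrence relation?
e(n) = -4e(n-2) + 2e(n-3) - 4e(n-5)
The order is the largest lag k for which e(n-k) appears. Here the deepest term is e(n-5), so the order is 5.

Order 5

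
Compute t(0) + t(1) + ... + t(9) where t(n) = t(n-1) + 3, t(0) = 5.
Computing the sequence terms: 5, 8, 11, 14, 17, 20, 23, 26, 29, 32
Adding these values together:

185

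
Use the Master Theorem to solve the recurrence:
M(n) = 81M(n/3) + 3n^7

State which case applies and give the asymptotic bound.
Master Theorem template: M(n) = a·M(n/b) + f(n).
Here: a=81, b=3, f(n)=3n^7
Compute log_b(a) = log_3(81) = 4.
f(n) = 3n^7 = Ω(n^(4+ε)) with ε = 3, and the regularity condition holds (a·f(n/b) = (a/b^7)·f(n) with a/b^7 = 3^-3 < 1). Case 3: M(n) = Θ(f(n)) = Θ(n^7).

Case 3: M(n) = Θ(n^7)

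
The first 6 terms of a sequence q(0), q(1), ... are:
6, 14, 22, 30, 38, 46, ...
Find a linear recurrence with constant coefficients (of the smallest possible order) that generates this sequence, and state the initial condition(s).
Look for the lowest-order linear relation among consecutive terms.
Observation: consecutive differences are constant (= 8).
Check at n=2: 1·14 + 8 = 22. ✓

q(n) = q(n-1) + 8, q(0) = 6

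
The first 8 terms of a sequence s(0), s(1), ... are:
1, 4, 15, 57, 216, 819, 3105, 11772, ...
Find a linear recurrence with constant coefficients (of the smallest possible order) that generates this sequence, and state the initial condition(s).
Look for the lowest-order linear relation among consecutive terms.
Observation: s(n) - 3·s(n-1) - (3)·s(n-2) = 0 holds for the shown terms, and no order-1 relation s(n) = α·s(n-1) + β fits.
Check at n=3: 3·15 + (3)·4 = 57. ✓

s(n) = 3s(n-1) + 3s(n-2), s(0) = 1, s(1) = 4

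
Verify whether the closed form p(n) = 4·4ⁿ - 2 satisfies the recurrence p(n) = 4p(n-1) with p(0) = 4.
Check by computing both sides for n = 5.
From the recurrence with p(0) = 4:
  p(0) = 4, p(1) = 16, p(2) = 64, p(3) = 256, p(4) = 1024, p(5) = 4096
  so the recurrence gives p(5) = 4096.
From the proposed closed form p(n) = 4·4ⁿ - 2:
  p(5) = 4094.
The recurrence gives 4096 but the closed form gives 4094, so the closed form does not satisfy the recurrence.

No, the closed form is incorrect.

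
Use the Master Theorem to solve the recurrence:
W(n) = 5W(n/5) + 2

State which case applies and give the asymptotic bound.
Master Theorem template: W(n) = a·W(n/b) + f(n).
Here: a=5, b=5, f(n)=2
Compute log_b(a) = log_5(5) = 1.
f(n) = 2 = O(n^(1-ε)) with ε = 1. Case 1: W(n) = Θ(n^log_b(a)) = Θ(n).

Case 1: W(n) = Θ(n)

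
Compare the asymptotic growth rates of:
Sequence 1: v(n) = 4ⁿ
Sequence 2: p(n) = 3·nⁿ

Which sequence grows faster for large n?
Comparing growth rates:
Growth-rate hierarchy: log n ≺ any polynomial ≺ any exponential cⁿ (c>1) ≺ n! ≺ nⁿ.
super-exponential nⁿ dominates exponential base 4 asymptotically.

p(n) grows faster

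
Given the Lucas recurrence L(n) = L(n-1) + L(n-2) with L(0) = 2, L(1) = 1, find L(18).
Computing the sequence terms:
2, 1, 3, 4, 7, 11, 18, 29, 47, 76, 123, 199, 322, 521, 843, 1364, 2207, 3571, 5778

5778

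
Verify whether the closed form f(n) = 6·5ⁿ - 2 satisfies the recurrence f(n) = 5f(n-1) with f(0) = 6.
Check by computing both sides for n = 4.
From the recurrence with f(0) = 6:
  f(0) = 6, f(1) = 30, f(2) = 150, f(3) = 750, f(4) = 3750
  so the recurrence gives f(4) = 3750.
From the proposed closed form f(n) = 6·5ⁿ - 2:
  f(4) = 3748.
The recurrence gives 3750 but the closed form gives 3748, so the closed form does not satisfy the recurrence.

No, the closed form is incorrect.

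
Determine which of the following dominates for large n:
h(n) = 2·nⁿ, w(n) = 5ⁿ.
Comparing growth rates:
Growth-rate hierarchy: log n ≺ any polynomial ≺ any exponential cⁿ (c>1) ≺ n! ≺ nⁿ.
super-exponential nⁿ dominates exponential base 5 asymptotically.

h(n) grows faster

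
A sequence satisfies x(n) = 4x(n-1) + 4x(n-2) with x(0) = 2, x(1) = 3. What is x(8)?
Computing the sequence terms:
2, 3, 20, 92, 448, 2160, 10432, 50368, 243200

243200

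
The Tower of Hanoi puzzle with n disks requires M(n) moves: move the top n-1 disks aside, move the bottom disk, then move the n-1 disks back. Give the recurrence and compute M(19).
Moving n disks = move the top n-1 disks aside (M(n-1) moves) + move the largest disk (1 move) + move the n-1 disks back on top (M(n-1) moves), so M(n) = 2M(n-1) + 1, with M(1) = 1 (a single disk takes one move).
First terms: 1, 3, 7, 15, 31, 63, … — each is one less than a power of 2. Indeed M(n) + 1 = 2(M(n-1) + 1) with M(1) + 1 = 2, so M(n) + 1 = 2ⁿ and M(n) = 2ⁿ - 1.
Hence M(19) = 2^19 - 1 = 524288 - 1 = 524287.

M(n) = 2M(n-1) + 1, M(1) = 1; M(19) = 524287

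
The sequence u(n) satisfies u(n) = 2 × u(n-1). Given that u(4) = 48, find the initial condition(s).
In general u(n) = 2ⁿ · u(0). At n = 4: u(0) = u(4) / 2^4 = 48 / 16 = 3.

u(0) = 3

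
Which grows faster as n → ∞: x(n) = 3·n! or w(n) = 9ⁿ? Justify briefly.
Comparing growth rates:
Growth-rate hierarchy: log n ≺ any polynomial ≺ any exponential cⁿ (c>1) ≺ n! ≺ nⁿ.
factorial dominates exponential base 9 asymptotically.

x(n) grows faster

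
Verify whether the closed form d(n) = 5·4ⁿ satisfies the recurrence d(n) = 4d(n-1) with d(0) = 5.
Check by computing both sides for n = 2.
From the recurrence with d(0) = 5:
  d(0) = 5, d(1) = 20, d(2) = 80
  so the recurrence gives d(2) = 80.
From the proposed closed form d(n) = 5·4ⁿ:
  d(2) = 80.
Both sides give 80 at n = 2, and the initial condition(s) match, so the closed form is consistent.

Yes, the closed form is correct.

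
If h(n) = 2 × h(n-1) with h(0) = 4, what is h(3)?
Computing step by step:
h(0) = 4
h(1) = 2 × 4 = 8
h(2) = 2 × 8 = 16
h(3) = 2 × 16 = 32

32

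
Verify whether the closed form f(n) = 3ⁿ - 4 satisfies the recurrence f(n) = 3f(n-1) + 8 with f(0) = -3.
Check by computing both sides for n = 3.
From the recurrence with f(0) = -3:
  f(0) = -3, f(1) = -1, f(2) = 5, f(3) = 23
  so the recurrence gives f(3) = 23.
From the proposed closed form f(n) = 3ⁿ - 4:
  f(3) = 23.
Both sides give 23 at n = 3, and the initial condition(s) match, so the closed form is consistent.

Yes, the closed form is correct.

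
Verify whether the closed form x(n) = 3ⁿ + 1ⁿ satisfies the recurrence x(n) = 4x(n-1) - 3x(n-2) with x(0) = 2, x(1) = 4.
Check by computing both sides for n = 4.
From the recurrence with x(0) = 2, x(1) = 4:
  x(0) = 2, x(1) = 4, x(2) = 10, x(3) = 28, x(4) = 82
  so the recurrence gives x(4) = 82.
From the proposed closed form x(n) = 3ⁿ + 1ⁿ:
  x(4) = 82.
Both sides give 82 at n = 4, and the initial condition(s) match, so the closed form is consistent.

Yes, the closed form is correct.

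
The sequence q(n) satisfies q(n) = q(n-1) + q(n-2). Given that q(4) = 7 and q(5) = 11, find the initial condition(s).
Work backwards using q(k) = q(k+2) - q(k+1):
q(3) = q(5) - q(4) = 11 - 7 = 4
q(2) = q(4) - q(3) = 7 - 4 = 3
q(1) = q(3) - q(2) = 4 - 3 = 1
q(0) = q(2) - q(1) = 3 - 1 = 2

q(0) = 2, q(1) = 1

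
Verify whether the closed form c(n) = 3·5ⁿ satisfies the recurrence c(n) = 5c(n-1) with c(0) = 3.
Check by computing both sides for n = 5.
From the recurrence with c(0) = 3:
  c(0) = 3, c(1) = 15, c(2) = 75, c(3) = 375, c(4) = 1875, c(5) = 9375
  so the recurrence gives c(5) = 9375.
From the proposed closed form c(n) = 3·5ⁿ:
  c(5) = 9375.
Both sides give 9375 at n = 5, and the initial condition(s) match, so the closed form is consistent.

Yes, the closed form is correct.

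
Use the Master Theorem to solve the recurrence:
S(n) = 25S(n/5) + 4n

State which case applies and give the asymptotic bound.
Master Theorem template: S(n) = a·S(n/b) + f(n).
Here: a=25, b=5, f(n)=4n
Compute log_b(a) = log_5(25) = 2.
f(n) = 4n = O(n^(2-ε)) with ε = 1. Case 1: S(n) = Θ(n^log_b(a)) = Θ(n^2).

Case 1: S(n) = Θ(n^2)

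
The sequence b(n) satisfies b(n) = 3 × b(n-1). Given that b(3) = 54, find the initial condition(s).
In general b(n) = 3ⁿ · b(0). At n = 3: b(0) = b(3) / 3^3 = 54 / 27 = 2.

b(0) = 2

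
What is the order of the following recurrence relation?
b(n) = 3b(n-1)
The order is the largest lag k for which b(n-k) appears. Here the deepest term is b(n-1), so the order is 1.

Order 1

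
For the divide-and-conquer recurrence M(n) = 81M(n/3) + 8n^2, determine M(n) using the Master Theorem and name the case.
Master Theorem template: M(n) = a·M(n/b) + f(n).
Here: a=81, b=3, f(n)=8n^2
Compute log_b(a) = log_3(81) = 4.
f(n) = 8n^2 = O(n^(4-ε)) with ε = 2. Case 1: M(n) = Θ(n^log_b(a)) = Θ(n^4).

Case 1: M(n) = Θ(n^4)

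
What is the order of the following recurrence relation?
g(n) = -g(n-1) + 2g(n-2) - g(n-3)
The order is the largest lag k for which g(n-k) appears. Here the deepest term is g(n-3), so the order is 3.

Order 3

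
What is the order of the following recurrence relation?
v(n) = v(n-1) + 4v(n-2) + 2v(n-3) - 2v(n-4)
The order is the largest lag k for which v(n-k) appears. Here the deepest term is v(n-4), so the order is 4.

Order 4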